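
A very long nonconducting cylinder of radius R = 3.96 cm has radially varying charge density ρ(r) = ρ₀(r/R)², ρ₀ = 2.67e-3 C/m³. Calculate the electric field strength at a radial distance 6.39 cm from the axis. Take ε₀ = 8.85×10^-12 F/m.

Choose a coaxial cylinder of radius r = 6.39 cm (arbitrary length L) as the Gaussian surface (r > R, full charge per length enclosed).
λ_enc = 2π ∫₀^R ρ₀(r'/R)^2 r' dr' = 2πρ₀R²/4 = 6.577×10^-6 C/m.
Gauss's law: E·2πrL = λ_enc L/ε₀.
E = |λ_enc|/(2πε₀r) = (6.577×10^-6)/(2π·8.85×10^-12·0.0639) = 1.85×10^6 N/C.

|E| ≈ 1.85×10^6 V/m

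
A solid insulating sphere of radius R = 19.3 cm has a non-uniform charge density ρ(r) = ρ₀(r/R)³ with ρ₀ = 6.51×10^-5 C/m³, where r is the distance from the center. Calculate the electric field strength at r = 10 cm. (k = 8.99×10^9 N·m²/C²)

Symmetry ⇒ E = E(r) r̂. Gaussian sphere of radius r = 10 cm (r < R).
Q_enc = ∫₀^r ρ(r')·4πr'² dr' = (4πρ₀/R³) ∫₀^r r'^5 dr' = 4πρ₀ r^6/(6·R³) = 1.897e-8 C.
Gauss's law: E·4πr² = Q_enc/ε₀.
E = k|Q_enc|/r² = (8.99×10^9)(1.897×10^-8)/(0.1)² = 1.71×10^4 N/C.

1.71×10^4 N/C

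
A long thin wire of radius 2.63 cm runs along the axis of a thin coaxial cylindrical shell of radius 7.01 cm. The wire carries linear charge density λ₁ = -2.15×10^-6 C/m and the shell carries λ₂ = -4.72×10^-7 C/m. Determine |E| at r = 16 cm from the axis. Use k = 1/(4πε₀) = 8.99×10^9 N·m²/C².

By cylindrical symmetry E is radial; use a coaxial Gaussian cylinder of radius 16 cm and length L (r > 7.01 cm, enclosing both).
λ_enc = λ₁ + λ₂ = (-2.15×10^-6) + (-4.72×10^-7) = -2.622e-6 C/m.
By Gauss's law (flux through the curved wall only), E·2πrL = λ_enc L/ε₀.
E = 2k|λ_enc|/r = 2(8.99×10^9)(2.622×10^-6)/(0.16) = 2.95×10^5 N/C.

E = 2.95×10^5 N/C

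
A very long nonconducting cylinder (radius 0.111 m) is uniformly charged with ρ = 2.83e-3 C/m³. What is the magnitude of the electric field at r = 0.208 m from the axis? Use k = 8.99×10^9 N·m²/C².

E = 9.47×10^6 V/m

Coaxial Gaussian cylinder, radius r = 0.208 m, length L (r > 0.111 m, full cross-section enclosed).
λ_enc = ρ·πR² = (2.83×10^-3)π(0.111)² = 1.095×10^-4 C/m.
By Gauss's law (flux through the curved wall only), E·2πrL = λ_enc L/ε₀.
E = 2k|λ_enc|/r = 2(8.99×10^9)(1.095×10^-4)/(0.208) = 9.47e6 N/C.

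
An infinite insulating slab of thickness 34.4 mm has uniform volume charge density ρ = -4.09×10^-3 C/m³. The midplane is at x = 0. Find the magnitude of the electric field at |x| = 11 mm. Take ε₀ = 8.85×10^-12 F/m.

E = 5.08×10^6 N/C

By symmetry E is perpendicular to the slab. A Gaussian pillbox from −11 mm to +11 mm (face area A) lies entirely within the slab.
Q_enc = ρ·(2x)·A and flux = 2EA, so 2EA = 2ρxA/ε₀ ⇒ E = |ρ|x/ε₀.
E = (4.09×10^-3)(0.011)/(8.85×10^-12) = 5.08×10^6 N/C.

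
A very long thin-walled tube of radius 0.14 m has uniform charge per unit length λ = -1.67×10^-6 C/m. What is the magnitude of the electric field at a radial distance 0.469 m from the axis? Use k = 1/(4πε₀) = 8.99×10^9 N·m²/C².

Take a coaxial cylindrical Gaussian surface of radius r = 0.469 m and length L (r > 0.14 m).
The full line charge is enclosed: λ_enc = -1.67×10^-6 C/m.
Applying ∮E·dA = Q_enc/ε₀ with the end caps contributing no flux:
E = 2k|λ_enc|/r = 2(8.99×10^9)(1.67×10^-6)/(0.469) = 6.40×10^4 N/C.

E = 6.40e4 N/C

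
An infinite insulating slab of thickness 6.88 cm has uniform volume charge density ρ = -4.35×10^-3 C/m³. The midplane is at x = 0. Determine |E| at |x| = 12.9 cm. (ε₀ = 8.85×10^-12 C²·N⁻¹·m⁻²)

1.69×10^7 V/m

The point |x| = 12.9 cm lies outside the slab (half-thickness 0.0344 m). A symmetric pillbox spanning the full slab encloses Q_enc = ρ·d·A.
Flux = 2EA ⇒ E = |ρ|d/(2ε₀), independent of distance outside.
E = (4.35×10^-3)(0.0688)/(2·8.85×10^-12) = 1.69×10^7 N/C.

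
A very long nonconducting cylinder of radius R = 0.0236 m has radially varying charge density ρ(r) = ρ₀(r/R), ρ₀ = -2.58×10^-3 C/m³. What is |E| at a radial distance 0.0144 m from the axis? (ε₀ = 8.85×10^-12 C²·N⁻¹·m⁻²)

By cylindrical symmetry E is radial; use a coaxial Gaussian cylinder of radius 0.0144 m and length L (r < R).
Integrating ρ over the cross-section to radius r: λ_enc = (2πρ₀/R) ∫₀^r r'^2 dr' = 2πρ₀ r^3/(3·R) = -6.837×10^-7 C/m.
Applying ∮E·dA = Q_enc/ε₀ with the end caps contributing no flux:
E = |λ_enc|/(2πε₀r) = (6.837e-7)/(2π·8.85×10^-12·0.0144) = 8.54×10^5 N/C.

E ≈ 8.54e5 N/C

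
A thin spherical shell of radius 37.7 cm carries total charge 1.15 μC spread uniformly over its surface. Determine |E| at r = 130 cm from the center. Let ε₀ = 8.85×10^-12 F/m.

Symmetry ⇒ E = E(r) r̂. Gaussian sphere of radius r = 130 cm (r > 37.7 cm).
The entire shell is enclosed: Q_enc = 1.15×10^-6 C.
By Gauss's law, ∮E·dA = E·4πr² = Q_enc/ε₀.
E = |Q_enc|/(4πε₀r²) = (1.15×10^-6)/(4π·8.85×10^-12·(1.3)²) = 6.12×10^3 N/C.

|E| = 6.12×10^3 N/C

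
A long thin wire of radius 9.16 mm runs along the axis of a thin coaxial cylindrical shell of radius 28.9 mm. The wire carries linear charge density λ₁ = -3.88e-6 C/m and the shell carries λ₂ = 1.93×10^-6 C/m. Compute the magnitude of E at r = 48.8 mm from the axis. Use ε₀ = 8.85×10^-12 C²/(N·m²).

E = 7.19e5 N/C

Choose a coaxial cylinder of radius r = 48.8 mm (arbitrary length L) as the Gaussian surface (r > 28.9 mm, enclosing both).
λ_enc = λ₁ + λ₂ = (-3.88×10^-6) + (1.93e-6) = -1.95×10^-6 C/m.
Gauss's law: E·2πrL = λ_enc L/ε₀.
E = |λ_enc|/(2πε₀r) = (1.95×10^-6)/(2π·8.85×10^-12·0.0488) = 7.19e5 N/C.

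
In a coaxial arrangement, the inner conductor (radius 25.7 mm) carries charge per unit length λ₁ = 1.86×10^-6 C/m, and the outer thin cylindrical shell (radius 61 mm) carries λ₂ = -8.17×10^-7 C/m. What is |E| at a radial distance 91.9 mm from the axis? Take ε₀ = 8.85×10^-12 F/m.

|E| ≈ 2.04×10^5 V/m

Take a coaxial cylindrical Gaussian surface of radius r = 91.9 mm and length L (r > 61 mm, enclosing both).
λ_enc = λ₁ + λ₂ = (1.86×10^-6) + (-8.17×10^-7) = 1.043×10^-6 C/m.
Since E is radial and uniform over the curved surface, Φ = E·2πrL = Q_enc/ε₀ = λ_enc L/ε₀.
E = |λ_enc|/(2πε₀r) = (1.043e-6)/(2π·8.85×10^-12·0.0919) = 2.04×10^5 N/C.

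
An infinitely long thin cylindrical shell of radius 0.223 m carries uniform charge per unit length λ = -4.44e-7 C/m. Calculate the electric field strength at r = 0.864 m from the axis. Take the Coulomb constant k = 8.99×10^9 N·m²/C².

E ≈ 9.24×10^3 N/C

Take a coaxial cylindrical Gaussian surface of radius r = 0.864 m and length L (r > 0.223 m).
The full line charge is enclosed: λ_enc = -4.44×10^-7 C/m.
By Gauss's law (flux through the curved wall only), E·2πrL = λ_enc L/ε₀.
E = 2k|λ_enc|/r = 2(8.99×10^9)(4.44×10^-7)/(0.864) = 9.24e3 N/C.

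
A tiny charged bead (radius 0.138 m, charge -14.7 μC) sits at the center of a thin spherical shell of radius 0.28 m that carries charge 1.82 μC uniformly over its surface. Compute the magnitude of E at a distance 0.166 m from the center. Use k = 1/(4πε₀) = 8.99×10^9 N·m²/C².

By spherical symmetry E is radial; choose a Gaussian sphere of radius r = 0.166 m (between the bodies, 0.138 m < r < 0.28 m).
Only the inner charge is enclosed; the outer shell contributes nothing inside itself. Q_enc = -14.7 μC = -1.47×10^-5 C.
By Gauss's law, ∮E·dA = E·4πr² = Q_enc/ε₀.
E = k|Q_enc|/r² = (8.99×10^9)(1.47×10^-5)/(0.166)² = 4.80e6 N/C.

|E| ≈ 4.80e6 N/C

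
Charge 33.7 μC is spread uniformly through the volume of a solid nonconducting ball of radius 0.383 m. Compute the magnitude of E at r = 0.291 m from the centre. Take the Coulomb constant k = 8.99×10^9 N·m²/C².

E = 1.57×10^6 N/C

Use a concentric Gaussian sphere at r = 0.291 m (r < R).
Only the charge within r is enclosed: Q_enc = Q·(r/R)³ = (33.7 μC)·(0.291 m/0.383 m)³ = 1.478e-5 C.
By Gauss's law, ∮E·dA = E·4πr² = Q_enc/ε₀.
E = k|Q_enc|/r² = (8.99×10^9)(1.478×10^-5)/(0.291)² = 1.57×10^6 N/C.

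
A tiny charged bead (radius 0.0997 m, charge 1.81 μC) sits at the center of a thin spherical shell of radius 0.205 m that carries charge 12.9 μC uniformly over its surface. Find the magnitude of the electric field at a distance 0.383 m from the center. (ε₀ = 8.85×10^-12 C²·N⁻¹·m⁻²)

|E| ≈ 9.02e5 N/C

By spherical symmetry E is radial; choose a Gaussian sphere of radius r = 0.383 m (r > 0.205 m, enclosing both).
Q_enc = (1.81 μC) + (12.9 μC) = 1.471×10^-5 C.
Applying ∮E·dA = Q_enc/ε₀ with Φ = E(4πr²):
E = |Q_enc|/(4πε₀r²) = (1.471×10^-5)/(4π·8.85×10^-12·(0.383)²) = 9.02e5 N/C.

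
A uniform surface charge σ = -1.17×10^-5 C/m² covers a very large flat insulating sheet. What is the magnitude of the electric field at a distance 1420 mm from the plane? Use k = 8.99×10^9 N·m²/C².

|E| ≈ 6.61e5 N/C

The symmetry is planar: E is normal to the sheet and the same magnitude on both sides. Take a pillbox straddling the sheet with end-cap area A.
Only the two end caps contribute flux: Φ = 2EA. With Q_enc = σA, Gauss's law gives E = |σ|/(2ε₀).
E = 2πk|σ| = 2π(8.99×10^9)(1.17e-5) = 6.61e5 N/C.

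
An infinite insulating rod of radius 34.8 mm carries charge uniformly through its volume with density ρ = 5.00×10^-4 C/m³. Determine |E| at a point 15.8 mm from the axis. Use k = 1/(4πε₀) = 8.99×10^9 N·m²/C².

Choose a coaxial cylinder of radius r = 15.8 mm (arbitrary length L) as the Gaussian surface (r < R).
Charge inside radius r per length L is ρ·πr²·L, so λ_enc = ρπr² = 3.921×10^-7 C/m.
Gauss's law: E·2πrL = λ_enc L/ε₀.
E = 2k|λ_enc|/r = 2(8.99×10^9)(3.921×10^-7)/(0.0158) = 4.46×10^5 N/C.

E ≈ 4.46×10^5 V/m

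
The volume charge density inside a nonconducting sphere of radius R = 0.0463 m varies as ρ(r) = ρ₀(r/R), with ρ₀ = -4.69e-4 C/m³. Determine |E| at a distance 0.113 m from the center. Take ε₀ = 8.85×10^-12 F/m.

E = 1.03×10^5 N/C

By spherical symmetry E is radial; choose a Gaussian sphere of radius r = 0.113 m (r > R, all charge enclosed).
Q_enc = 4π ∫₀^R ρ₀(r'/R)^1 r'² dr' = 4πρ₀R³/4 = -1.462e-7 C.
Since E is radial and uniform over the Gaussian sphere, Φ = E·4πr² = Q_enc/ε₀.
E = |Q_enc|/(4πε₀r²) = (1.462×10^-7)/(4π·8.85×10^-12·(0.113)²) = 1.03×10^5 N/C.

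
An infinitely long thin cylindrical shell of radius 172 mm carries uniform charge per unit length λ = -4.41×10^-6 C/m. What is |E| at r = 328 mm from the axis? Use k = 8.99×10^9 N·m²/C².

By cylindrical symmetry E is radial; use a coaxial Gaussian cylinder of radius 328 mm and length L (r > 172 mm).
The full line charge is enclosed: λ_enc = -4.41×10^-6 C/m.
By Gauss's law (flux through the curved wall only), E·2πrL = λ_enc L/ε₀.
E = 2k|λ_enc|/r = 2(8.99×10^9)(4.41×10^-6)/(0.328) = 2.42×10^5 N/C.

|E| ≈ 2.42×10^5 V/m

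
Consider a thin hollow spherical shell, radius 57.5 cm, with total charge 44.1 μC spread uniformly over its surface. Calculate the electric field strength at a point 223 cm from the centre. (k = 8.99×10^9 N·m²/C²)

|E| ≈ 7.97×10^4 V/m

Symmetry ⇒ E = E(r) r̂. Gaussian sphere of radius r = 223 cm (r > 57.5 cm).
The entire shell is enclosed: Q_enc = 4.41×10^-5 C.
Gauss's law: E·4πr² = Q_enc/ε₀.
E = k|Q_enc|/r² = (8.99×10^9)(4.41×10^-5)/(2.23)² = 7.97e4 N/C.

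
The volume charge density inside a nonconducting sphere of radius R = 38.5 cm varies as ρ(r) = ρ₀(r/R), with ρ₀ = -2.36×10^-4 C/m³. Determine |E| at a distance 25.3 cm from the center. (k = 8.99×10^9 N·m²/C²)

Take a concentric spherical Gaussian surface of radius r = 25.3 cm (r < R).
Integrate the density: Q_enc = 4π ∫₀^r ρ₀(r'/R)^1 r'² dr' = 4πρ₀ r^4/(4·R) = -7.89×10^-6 C.
Applying ∮E·dA = Q_enc/ε₀ with Φ = E(4πr²):
E = k|Q_enc|/r² = (8.99×10^9)(7.89×10^-6)/(0.253)² = 1.11×10^6 N/C.

E = 1.11e6 N/C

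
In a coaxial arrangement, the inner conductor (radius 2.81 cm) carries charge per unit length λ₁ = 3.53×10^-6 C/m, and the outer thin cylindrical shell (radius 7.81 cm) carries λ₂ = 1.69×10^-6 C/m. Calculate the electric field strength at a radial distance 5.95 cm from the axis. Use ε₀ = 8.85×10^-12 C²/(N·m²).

Choose a coaxial cylinder of radius r = 5.95 cm (arbitrary length L) as the Gaussian surface (between the conductors, 2.81 cm < r < 7.81 cm).
Only the inner wire is enclosed; the outer shell contributes nothing inside itself. λ_enc = λ₁ = 3.53e-6 C/m.
By Gauss's law (flux through the curved wall only), E·2πrL = λ_enc L/ε₀.
E = |λ_enc|/(2πε₀r) = (3.53×10^-6)/(2π·8.85×10^-12·0.0595) = 1.07×10^6 N/C.

E ≈ 1.07e6 N/C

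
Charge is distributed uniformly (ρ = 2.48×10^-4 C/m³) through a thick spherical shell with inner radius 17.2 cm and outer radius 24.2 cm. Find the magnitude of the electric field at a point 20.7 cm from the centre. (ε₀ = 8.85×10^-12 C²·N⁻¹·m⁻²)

E = 8.24×10^5 V/m

By spherical symmetry E is radial; choose a Gaussian sphere of radius r = 20.7 cm (within the shell material, 17.2 cm < r < 24.2 cm).
Only the shell between 17.2 cm and r is enclosed: Q_enc = ρ·(4π/3)(r³ − a³) = (2.48e-4)·(4π/3)·((0.207)³ − (0.172)³) = 3.928×10^-6 C.
Applying ∮E·dA = Q_enc/ε₀ with Φ = E(4πr²):
E = |Q_enc|/(4πε₀r²) = (3.928e-6)/(4π·8.85×10^-12·(0.207)²) = 8.24×10^5 N/C.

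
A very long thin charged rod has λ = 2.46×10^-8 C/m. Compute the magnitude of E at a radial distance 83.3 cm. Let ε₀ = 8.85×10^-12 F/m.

Choose a coaxial cylinder of radius r = 83.3 cm (arbitrary length L) as the Gaussian surface.
Q_enc = λL, so λ_enc = 2.46×10^-8 C/m.
By Gauss's law (flux through the curved wall only), E·2πrL = λ_enc L/ε₀.
E = |λ_enc|/(2πε₀r) = (2.46e-8)/(2π·8.85×10^-12·0.833) = 531 N/C.

531 V/m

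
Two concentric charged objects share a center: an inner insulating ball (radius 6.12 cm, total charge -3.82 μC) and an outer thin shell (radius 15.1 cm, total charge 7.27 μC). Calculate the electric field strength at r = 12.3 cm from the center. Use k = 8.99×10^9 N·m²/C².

|E| = 2.27×10^6 V/m

Symmetry ⇒ E = E(r) r̂. Gaussian sphere of radius r = 12.3 cm (between the bodies, 6.12 cm < r < 15.1 cm).
The shell at 15.1 cm lies outside the Gaussian surface, so Q_enc = -3.82 μC = -3.82×10^-6 C.
Gauss's law: E·4πr² = Q_enc/ε₀.
E = k|Q_enc|/r² = (8.99×10^9)(3.82e-6)/(0.123)² = 2.27×10^6 N/C.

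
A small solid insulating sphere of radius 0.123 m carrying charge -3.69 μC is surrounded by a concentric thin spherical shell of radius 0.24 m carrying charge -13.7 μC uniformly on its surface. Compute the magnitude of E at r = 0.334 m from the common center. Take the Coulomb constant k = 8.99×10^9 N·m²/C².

Symmetry ⇒ E = E(r) r̂. Gaussian sphere of radius r = 0.334 m (r > 0.24 m, enclosing both).
Q_enc = (-3.69 μC) + (-13.7 μC) = -1.739×10^-5 C.
By Gauss's law, ∮E·dA = E·4πr² = Q_enc/ε₀.
E = k|Q_enc|/r² = (8.99×10^9)(1.739×10^-5)/(0.334)² = 1.40e6 N/C.

|E| = 1.40×10^6 V/m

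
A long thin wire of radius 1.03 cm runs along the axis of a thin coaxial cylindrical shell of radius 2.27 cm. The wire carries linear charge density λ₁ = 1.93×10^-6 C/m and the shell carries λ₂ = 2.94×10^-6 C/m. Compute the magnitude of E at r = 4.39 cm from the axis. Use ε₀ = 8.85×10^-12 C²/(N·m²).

Coaxial Gaussian cylinder, radius r = 4.39 cm, length L (r > 2.27 cm, enclosing both).
λ_enc = λ₁ + λ₂ = (1.93×10^-6) + (2.94e-6) = 4.87×10^-6 C/m.
Gauss's law: E·2πrL = λ_enc L/ε₀.
E = |λ_enc|/(2πε₀r) = (4.87×10^-6)/(2π·8.85×10^-12·0.0439) = 1.99e6 N/C.

|E| ≈ 1.99×10^6 N/C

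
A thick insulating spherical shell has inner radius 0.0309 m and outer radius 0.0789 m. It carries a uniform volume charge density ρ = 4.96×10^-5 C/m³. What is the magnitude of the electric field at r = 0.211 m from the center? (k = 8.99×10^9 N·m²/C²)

E = 1.94e4 V/m

Take a concentric spherical Gaussian surface of radius r = 0.211 m (r > 0.0789 m, enclosing the whole shell).
Q_enc = ρ·(4π/3)(b³ − a³) = (4.96×10^-5)·(4π/3)·((0.0789)³ − (0.0309)³) = 9.592×10^-8 C.
Gauss's law: E·4πr² = Q_enc/ε₀.
E = k|Q_enc|/r² = (8.99×10^9)(9.592×10^-8)/(0.211)² = 1.94×10^4 N/C.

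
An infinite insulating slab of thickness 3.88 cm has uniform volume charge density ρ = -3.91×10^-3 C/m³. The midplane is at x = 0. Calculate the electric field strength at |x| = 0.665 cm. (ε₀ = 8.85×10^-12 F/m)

|E| ≈ 2.94×10^6 N/C

By symmetry E is perpendicular to the slab. A Gaussian pillbox from −0.665 cm to +0.665 cm (face area A) lies entirely within the slab.
Q_enc = ρ·(2x)·A and flux = 2EA, so 2EA = 2ρxA/ε₀ ⇒ E = |ρ|x/ε₀.
E = (3.91e-3)(0.00665)/(8.85×10^-12) = 2.94×10^6 N/C.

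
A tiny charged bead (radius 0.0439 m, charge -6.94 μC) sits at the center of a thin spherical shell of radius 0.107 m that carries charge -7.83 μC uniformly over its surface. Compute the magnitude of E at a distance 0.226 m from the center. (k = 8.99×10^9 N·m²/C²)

Use a concentric Gaussian sphere at r = 0.226 m (r > 0.107 m, enclosing both).
Q_enc = (-6.94 μC) + (-7.83 μC) = -1.477e-5 C.
Since E is radial and uniform over the Gaussian sphere, Φ = E·4πr² = Q_enc/ε₀.
E = k|Q_enc|/r² = (8.99×10^9)(1.477e-5)/(0.226)² = 2.60×10^6 N/C.

E = 2.60×10^6 N/C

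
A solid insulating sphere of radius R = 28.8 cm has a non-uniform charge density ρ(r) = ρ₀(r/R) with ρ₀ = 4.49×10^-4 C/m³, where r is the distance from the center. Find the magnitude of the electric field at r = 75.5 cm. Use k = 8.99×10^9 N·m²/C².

Symmetry ⇒ E = E(r) r̂. Gaussian sphere of radius r = 75.5 cm (r > R, all charge enclosed).
Q_enc = 4π ∫₀^R ρ₀(r'/R)^1 r'² dr' = 4πρ₀R³/4 = 3.37×10^-5 C.
Since E is radial and uniform over the Gaussian sphere, Φ = E·4πr² = Q_enc/ε₀.
E = k|Q_enc|/r² = (8.99×10^9)(3.37×10^-5)/(0.755)² = 5.31×10^5 N/C.

|E| = 5.31e5 N/C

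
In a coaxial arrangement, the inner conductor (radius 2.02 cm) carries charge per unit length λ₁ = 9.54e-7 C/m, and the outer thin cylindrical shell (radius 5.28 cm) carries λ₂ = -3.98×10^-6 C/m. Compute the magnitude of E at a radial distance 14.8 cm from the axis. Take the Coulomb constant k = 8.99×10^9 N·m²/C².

Take a coaxial cylindrical Gaussian surface of radius r = 14.8 cm and length L (r > 5.28 cm, enclosing both).
λ_enc = λ₁ + λ₂ = (9.54e-7) + (-3.98×10^-6) = -3.026×10^-6 C/m.
By Gauss's law (flux through the curved wall only), E·2πrL = λ_enc L/ε₀.
E = 2k|λ_enc|/r = 2(8.99×10^9)(3.026×10^-6)/(0.148) = 3.68e5 N/C.

E = 3.68×10^5 V/m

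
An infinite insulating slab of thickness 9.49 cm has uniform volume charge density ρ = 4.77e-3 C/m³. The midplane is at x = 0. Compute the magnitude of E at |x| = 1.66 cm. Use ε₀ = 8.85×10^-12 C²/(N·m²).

E ≈ 8.95e6 N/C

By symmetry E is perpendicular to the slab. A Gaussian pillbox from −1.66 cm to +1.66 cm (face area A) lies entirely within the slab.
Q_enc = ρ·(2x)·A and flux = 2EA, so 2EA = 2ρxA/ε₀ ⇒ E = |ρ|x/ε₀.
E = (4.77×10^-3)(0.0166)/(8.85×10^-12) = 8.95e6 N/C.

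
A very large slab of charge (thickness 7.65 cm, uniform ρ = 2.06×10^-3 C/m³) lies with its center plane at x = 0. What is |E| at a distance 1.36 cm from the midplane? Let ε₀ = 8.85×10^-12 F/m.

By symmetry E is perpendicular to the slab. A Gaussian pillbox from −1.36 cm to +1.36 cm (face area A) lies entirely within the slab.
Q_enc = ρ·(2x)·A and flux = 2EA, so 2EA = 2ρxA/ε₀ ⇒ E = |ρ|x/ε₀.
E = (2.06×10^-3)(0.0136)/(8.85×10^-12) = 3.17×10^6 N/C.

E = 3.17×10^6 N/C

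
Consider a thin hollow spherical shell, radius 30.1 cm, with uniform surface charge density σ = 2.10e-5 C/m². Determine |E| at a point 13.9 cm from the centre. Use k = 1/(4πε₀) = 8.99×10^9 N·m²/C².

By spherical symmetry E is radial; choose a Gaussian sphere of radius r = 13.9 cm (inside the shell, r < 30.1 cm).
All the charge is outside the Gaussian surface: Q_enc = 0, hence E = 0 everywhere inside the shell.

E = 0 (no enclosed charge)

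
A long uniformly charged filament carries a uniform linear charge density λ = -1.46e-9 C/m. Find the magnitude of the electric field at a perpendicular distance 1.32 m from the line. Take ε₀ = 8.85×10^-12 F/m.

|E| ≈ 19.9 N/C

Take a coaxial cylindrical Gaussian surface of radius r = 1.32 m and length L.
Q_enc = λL, so λ_enc = -1.46×10^-9 C/m.
Since E is radial and uniform over the curved surface, Φ = E·2πrL = Q_enc/ε₀ = λ_enc L/ε₀.
E = |λ_enc|/(2πε₀r) = (1.46×10^-9)/(2π·8.85×10^-12·1.32) = 19.9 N/C.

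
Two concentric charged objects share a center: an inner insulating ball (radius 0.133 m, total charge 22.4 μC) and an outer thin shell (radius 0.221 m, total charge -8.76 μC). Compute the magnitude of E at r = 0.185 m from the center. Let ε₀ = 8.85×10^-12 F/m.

By spherical symmetry E is radial; choose a Gaussian sphere of radius r = 0.185 m (between the bodies, 0.133 m < r < 0.221 m).
Only the inner charge is enclosed; the outer shell contributes nothing inside itself. Q_enc = 22.4 μC = 2.24e-5 C.
By Gauss's law, ∮E·dA = E·4πr² = Q_enc/ε₀.
E = |Q_enc|/(4πε₀r²) = (2.24×10^-5)/(4π·8.85×10^-12·(0.185)²) = 5.89×10^6 N/C.

5.89×10^6 N/C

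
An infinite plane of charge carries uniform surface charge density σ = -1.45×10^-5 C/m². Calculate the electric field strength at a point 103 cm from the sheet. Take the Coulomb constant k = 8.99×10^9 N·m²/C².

E = 8.19×10^5 N/C

Choose a cylindrical pillbox piercing the sheet, end faces (area A) parallel to it.
Flux Φ = 2EA and Q_enc = σA, so 2EA = σA/ε₀ ⇒ E = |σ|/(2ε₀), independent of distance.
E = 2πk|σ| = 2π(8.99×10^9)(1.45e-5) = 8.19e5 N/C.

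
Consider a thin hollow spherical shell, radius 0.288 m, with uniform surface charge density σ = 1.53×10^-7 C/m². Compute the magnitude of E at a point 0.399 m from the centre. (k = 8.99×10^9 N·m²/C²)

Use a concentric Gaussian sphere at r = 0.399 m (r > 0.288 m).
The entire shell is enclosed: Q_enc = σ·4πR² = (1.53×10^-7)·4π·(0.288)² = 1.595e-7 C.
Applying ∮E·dA = Q_enc/ε₀ with Φ = E(4πr²):
E = k|Q_enc|/r² = (8.99×10^9)(1.595×10^-7)/(0.399)² = 9.01×10^3 N/C.

9.01e3 N/C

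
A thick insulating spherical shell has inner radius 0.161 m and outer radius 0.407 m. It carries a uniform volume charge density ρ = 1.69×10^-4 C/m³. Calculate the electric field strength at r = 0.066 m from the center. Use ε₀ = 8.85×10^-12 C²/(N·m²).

E = 0 (no enclosed charge)

Take a concentric spherical Gaussian surface of radius r = 0.066 m (r < 0.161 m, inside the empty cavity).
Q_enc = 0 (all charge lies at larger r); Gauss's law gives E = 0.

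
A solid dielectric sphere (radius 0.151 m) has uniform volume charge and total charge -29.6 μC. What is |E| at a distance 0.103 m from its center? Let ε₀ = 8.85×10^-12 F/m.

By spherical symmetry E is radial; choose a Gaussian sphere of radius r = 0.103 m (r < R).
Only the charge within r is enclosed: Q_enc = Q·(r/R)³ = (-29.6 μC)·(0.103 m/0.151 m)³ = -9.394×10^-6 C.
By Gauss's law, ∮E·dA = E·4πr² = Q_enc/ε₀.
E = |Q_enc|/(4πε₀r²) = (9.394e-6)/(4π·8.85×10^-12·(0.103)²) = 7.96×10^6 N/C.

7.96×10^6 N/C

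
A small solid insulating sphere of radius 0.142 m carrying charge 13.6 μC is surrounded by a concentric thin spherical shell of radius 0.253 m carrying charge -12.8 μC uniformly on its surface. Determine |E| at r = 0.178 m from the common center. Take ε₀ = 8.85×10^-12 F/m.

|E| ≈ 3.86×10^6 V/m

Use a concentric Gaussian sphere at r = 0.178 m (between the bodies, 0.142 m < r < 0.253 m).
Only the inner charge is enclosed; the outer shell contributes nothing inside itself. Q_enc = 13.6 μC = 1.36×10^-5 C.
By Gauss's law, ∮E·dA = E·4πr² = Q_enc/ε₀.
E = |Q_enc|/(4πε₀r²) = (1.36×10^-5)/(4π·8.85×10^-12·(0.178)²) = 3.86×10^6 N/C.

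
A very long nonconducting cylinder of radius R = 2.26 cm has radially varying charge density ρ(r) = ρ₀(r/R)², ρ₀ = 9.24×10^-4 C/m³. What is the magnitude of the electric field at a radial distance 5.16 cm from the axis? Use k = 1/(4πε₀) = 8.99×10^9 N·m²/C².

E = 2.58e5 V/m

Choose a coaxial cylinder of radius r = 5.16 cm (arbitrary length L) as the Gaussian surface (r > R, full charge per length enclosed).
λ_enc = 2π ∫₀^R ρ₀(r'/R)^2 r' dr' = 2πρ₀R²/4 = 7.413×10^-7 C/m.
Gauss's law: E·2πrL = λ_enc L/ε₀.
E = 2k|λ_enc|/r = 2(8.99×10^9)(7.413×10^-7)/(0.0516) = 2.58×10^5 N/C.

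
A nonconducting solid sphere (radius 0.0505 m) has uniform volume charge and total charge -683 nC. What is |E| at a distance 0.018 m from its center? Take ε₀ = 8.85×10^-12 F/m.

Symmetry ⇒ E = E(r) r̂. Gaussian sphere of radius r = 0.018 m (r < R).
Only the charge within r is enclosed: Q_enc = Q·(r/R)³ = (-683 nC)·(0.018 m/0.0505 m)³ = -3.093×10^-8 C.
Applying ∮E·dA = Q_enc/ε₀ with Φ = E(4πr²):
E = |Q_enc|/(4πε₀r²) = (3.093×10^-8)/(4π·8.85×10^-12·(0.018)²) = 8.58×10^5 N/C.

|E| ≈ 8.58×10^5 V/m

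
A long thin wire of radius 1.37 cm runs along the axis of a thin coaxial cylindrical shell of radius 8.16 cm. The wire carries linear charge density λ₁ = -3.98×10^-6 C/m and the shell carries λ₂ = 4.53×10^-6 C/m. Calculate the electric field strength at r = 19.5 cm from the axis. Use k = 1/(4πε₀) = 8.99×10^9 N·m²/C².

E = 5.07e4 N/C

Coaxial Gaussian cylinder, radius r = 19.5 cm, length L (r > 8.16 cm, enclosing both).
λ_enc = λ₁ + λ₂ = (-3.98×10^-6) + (4.53×10^-6) = 5.50×10^-7 C/m.
By Gauss's law (flux through the curved wall only), E·2πrL = λ_enc L/ε₀.
E = 2k|λ_enc|/r = 2(8.99×10^9)(5.50×10^-7)/(0.195) = 5.07×10^4 N/C.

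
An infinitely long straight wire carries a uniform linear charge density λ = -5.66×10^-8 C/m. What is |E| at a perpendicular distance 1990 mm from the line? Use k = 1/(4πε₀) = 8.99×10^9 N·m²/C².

Coaxial Gaussian cylinder, radius r = 1990 mm, length L.
Q_enc = λL, so λ_enc = -5.66×10^-8 C/m.
Applying ∮E·dA = Q_enc/ε₀ with the end caps contributing no flux:
E = 2k|λ_enc|/r = 2(8.99×10^9)(5.66×10^-8)/(1.99) = 511 N/C.

E ≈ 511 V/m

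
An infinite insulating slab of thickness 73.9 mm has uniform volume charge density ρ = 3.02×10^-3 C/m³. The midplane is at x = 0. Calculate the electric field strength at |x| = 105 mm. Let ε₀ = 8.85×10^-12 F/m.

E = 1.26e7 N/C

The point |x| = 105 mm lies outside the slab (half-thickness 0.03695 m). A symmetric pillbox spanning the full slab encloses Q_enc = ρ·d·A.
Flux = 2EA ⇒ E = |ρ|d/(2ε₀), independent of distance outside.
E = (3.02×10^-3)(0.0739)/(2·8.85×10^-12) = 1.26e7 N/C.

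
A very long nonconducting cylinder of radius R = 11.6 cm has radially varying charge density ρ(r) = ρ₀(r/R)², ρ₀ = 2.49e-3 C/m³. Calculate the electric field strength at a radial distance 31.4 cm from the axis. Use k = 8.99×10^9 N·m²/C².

Take a coaxial cylindrical Gaussian surface of radius r = 31.4 cm and length L (r > R, full charge per length enclosed).
λ_enc = 2π ∫₀^R ρ₀(r'/R)^2 r' dr' = 2πρ₀R²/4 = 5.263e-5 C/m.
Applying ∮E·dA = Q_enc/ε₀ with the end caps contributing no flux:
E = 2k|λ_enc|/r = 2(8.99×10^9)(5.263e-5)/(0.314) = 3.01e6 N/C.

E = 3.01×10^6 N/C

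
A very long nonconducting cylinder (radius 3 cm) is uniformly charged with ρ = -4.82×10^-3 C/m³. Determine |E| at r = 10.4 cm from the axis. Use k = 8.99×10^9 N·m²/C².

Take a coaxial cylindrical Gaussian surface of radius r = 10.4 cm and length L (r > 3 cm, full cross-section enclosed).
λ_enc = ρ·πR² = (-4.82×10^-3)π(0.03)² = -1.363e-5 C/m.
Applying ∮E·dA = Q_enc/ε₀ with the end caps contributing no flux:
E = 2k|λ_enc|/r = 2(8.99×10^9)(1.363×10^-5)/(0.104) = 2.36×10^6 N/C.

E = 2.36×10^6 N/C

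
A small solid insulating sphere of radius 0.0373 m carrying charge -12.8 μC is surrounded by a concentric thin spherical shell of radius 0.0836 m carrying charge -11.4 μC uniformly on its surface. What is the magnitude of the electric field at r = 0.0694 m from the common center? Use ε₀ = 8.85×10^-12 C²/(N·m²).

By spherical symmetry E is radial; choose a Gaussian sphere of radius r = 0.0694 m (between the bodies, 0.0373 m < r < 0.0836 m).
The shell at 0.0836 m lies outside the Gaussian surface, so Q_enc = -12.8 μC = -1.28×10^-5 C.
Gauss's law: E·4πr² = Q_enc/ε₀.
E = |Q_enc|/(4πε₀r²) = (1.28×10^-5)/(4π·8.85×10^-12·(0.0694)²) = 2.39e7 N/C.

|E| ≈ 2.39e7 V/m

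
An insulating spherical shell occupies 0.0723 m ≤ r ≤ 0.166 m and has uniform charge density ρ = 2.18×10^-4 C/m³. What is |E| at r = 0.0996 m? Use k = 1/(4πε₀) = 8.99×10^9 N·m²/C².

Take a concentric spherical Gaussian surface of radius r = 0.0996 m (within the shell material, 0.0723 m < r < 0.166 m).
Enclosed charge is the volume from a to r: Q_enc = (4π/3)ρ(r³ − a³) = 5.571×10^-7 C.
By Gauss's law, ∮E·dA = E·4πr² = Q_enc/ε₀.
E = k|Q_enc|/r² = (8.99×10^9)(5.571×10^-7)/(0.0996)² = 5.05×10^5 N/C.

|E| = 5.05×10^5 N/C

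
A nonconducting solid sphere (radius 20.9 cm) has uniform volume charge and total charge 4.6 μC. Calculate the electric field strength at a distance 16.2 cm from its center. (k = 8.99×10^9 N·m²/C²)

E ≈ 7.34×10^5 V/m

By spherical symmetry E is radial; choose a Gaussian sphere of radius r = 16.2 cm (r < R).
For a uniform sphere the enclosed fraction is (r/R)³, so Q_enc = (4.6 μC)(0.162/0.209)³ = 2.142×10^-6 C.
Applying ∮E·dA = Q_enc/ε₀ with Φ = E(4πr²):
E = k|Q_enc|/r² = (8.99×10^9)(2.142e-6)/(0.162)² = 7.34e5 N/C.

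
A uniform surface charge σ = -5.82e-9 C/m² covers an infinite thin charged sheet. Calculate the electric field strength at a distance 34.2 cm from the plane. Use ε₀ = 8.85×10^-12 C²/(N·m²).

The symmetry is planar: E is normal to the sheet and the same magnitude on both sides. Take a pillbox straddling the sheet with end-cap area A.
Only the two end caps contribute flux: Φ = 2EA. With Q_enc = σA, Gauss's law gives E = |σ|/(2ε₀).
E = |σ|/(2ε₀) = (5.82e-9)/(2·8.85×10^-12) = 329 N/C.

|E| = 329 N/C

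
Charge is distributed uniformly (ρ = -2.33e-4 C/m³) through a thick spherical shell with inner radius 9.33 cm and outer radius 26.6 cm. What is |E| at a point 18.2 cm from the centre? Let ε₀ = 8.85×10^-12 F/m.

Use a concentric Gaussian sphere at r = 18.2 cm (within the shell material, 9.33 cm < r < 26.6 cm).
Only the shell between 9.33 cm and r is enclosed: Q_enc = ρ·(4π/3)(r³ − a³) = (-2.33×10^-4)·(4π/3)·((0.182)³ − (0.0933)³) = -5.091×10^-6 C.
Applying ∮E·dA = Q_enc/ε₀ with Φ = E(4πr²):
E = |Q_enc|/(4πε₀r²) = (5.091e-6)/(4π·8.85×10^-12·(0.182)²) = 1.38e6 N/C.

1.38×10^6 N/C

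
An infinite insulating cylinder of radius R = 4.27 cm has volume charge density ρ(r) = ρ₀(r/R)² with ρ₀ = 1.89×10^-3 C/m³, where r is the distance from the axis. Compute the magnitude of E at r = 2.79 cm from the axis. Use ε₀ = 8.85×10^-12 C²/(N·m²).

|E| ≈ 6.36e5 N/C

Take a coaxial cylindrical Gaussian surface of radius r = 2.79 cm and length L (r < R).
λ_enc = ∫₀^r ρ(r')·2πr' dr' = (2πρ₀/R²)·r^4/4 = 9.866e-7 C/m.
Gauss's law: E·2πrL = λ_enc L/ε₀.
E = |λ_enc|/(2πε₀r) = (9.866e-7)/(2π·8.85×10^-12·0.0279) = 6.36×10^5 N/C.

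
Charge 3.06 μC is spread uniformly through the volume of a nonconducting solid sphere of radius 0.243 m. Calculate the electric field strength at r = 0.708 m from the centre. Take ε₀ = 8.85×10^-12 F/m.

E = 5.49e4 V/m

Take a concentric spherical Gaussian surface of radius r = 0.708 m (r > R, so the entire charge is enclosed).
Q_enc = 3.06 μC = 3.06e-6 C.
Since E is radial and uniform over the Gaussian sphere, Φ = E·4πr² = Q_enc/ε₀.
E = |Q_enc|/(4πε₀r²) = (3.06×10^-6)/(4π·8.85×10^-12·(0.708)²) = 5.49×10^4 N/C.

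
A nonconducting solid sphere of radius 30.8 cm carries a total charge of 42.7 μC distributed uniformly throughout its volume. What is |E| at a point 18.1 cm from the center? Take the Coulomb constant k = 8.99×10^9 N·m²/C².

E = 2.38×10^6 N/C

Take a concentric spherical Gaussian surface of radius r = 18.1 cm (r < R).
For a uniform sphere the enclosed fraction is (r/R)³, so Q_enc = (42.7 μC)(0.181/0.308)³ = 8.666e-6 C.
Applying ∮E·dA = Q_enc/ε₀ with Φ = E(4πr²):
E = k|Q_enc|/r² = (8.99×10^9)(8.666×10^-6)/(0.181)² = 2.38×10^6 N/C.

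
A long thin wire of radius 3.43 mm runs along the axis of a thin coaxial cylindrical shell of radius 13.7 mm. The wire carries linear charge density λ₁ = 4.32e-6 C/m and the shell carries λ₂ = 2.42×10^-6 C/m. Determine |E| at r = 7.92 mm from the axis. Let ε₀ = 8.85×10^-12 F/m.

9.81e6 N/C

Choose a coaxial cylinder of radius r = 7.92 mm (arbitrary length L) as the Gaussian surface (between the conductors, 3.43 mm < r < 13.7 mm).
Only the inner wire is enclosed; the outer shell contributes nothing inside itself. λ_enc = λ₁ = 4.32×10^-6 C/m.
Applying ∮E·dA = Q_enc/ε₀ with the end caps contributing no flux:
E = |λ_enc|/(2πε₀r) = (4.32×10^-6)/(2π·8.85×10^-12·0.00792) = 9.81e6 N/C.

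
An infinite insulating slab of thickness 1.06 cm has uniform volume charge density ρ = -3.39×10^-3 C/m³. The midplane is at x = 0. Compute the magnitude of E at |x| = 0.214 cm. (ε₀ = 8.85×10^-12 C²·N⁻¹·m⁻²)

E = 8.20e5 V/m

By symmetry E is perpendicular to the slab. A Gaussian pillbox from −0.214 cm to +0.214 cm (face area A) lies entirely within the slab.
Q_enc = ρ·(2x)·A and flux = 2EA, so 2EA = 2ρxA/ε₀ ⇒ E = |ρ|x/ε₀.
E = (3.39e-3)(0.00214)/(8.85×10^-12) = 8.20e5 N/C.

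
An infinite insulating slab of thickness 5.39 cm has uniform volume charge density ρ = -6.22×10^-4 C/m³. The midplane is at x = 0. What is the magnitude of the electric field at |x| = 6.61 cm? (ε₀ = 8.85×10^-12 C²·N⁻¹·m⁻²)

The point |x| = 6.61 cm lies outside the slab (half-thickness 0.02695 m). A symmetric pillbox spanning the full slab encloses Q_enc = ρ·d·A.
Flux = 2EA ⇒ E = |ρ|d/(2ε₀), independent of distance outside.
E = (6.22×10^-4)(0.0539)/(2·8.85×10^-12) = 1.89×10^6 N/C.

|E| = 1.89×10^6 V/m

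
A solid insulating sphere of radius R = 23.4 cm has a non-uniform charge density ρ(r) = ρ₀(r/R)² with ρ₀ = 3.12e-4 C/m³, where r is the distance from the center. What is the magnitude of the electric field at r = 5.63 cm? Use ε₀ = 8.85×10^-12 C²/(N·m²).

By spherical symmetry E is radial; choose a Gaussian sphere of radius r = 5.63 cm (r < R).
Integrate the density: Q_enc = 4π ∫₀^r ρ₀(r'/R)^2 r'² dr' = 4πρ₀ r^5/(5·R²) = 8.10×10^-9 C.
Gauss's law: E·4πr² = Q_enc/ε₀.
E = |Q_enc|/(4πε₀r²) = (8.10e-9)/(4π·8.85×10^-12·(0.0563)²) = 2.30×10^4 N/C.

2.30×10^4 N/C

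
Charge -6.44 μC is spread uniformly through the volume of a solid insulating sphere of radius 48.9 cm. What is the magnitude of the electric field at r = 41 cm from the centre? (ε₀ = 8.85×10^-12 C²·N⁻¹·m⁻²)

|E| = 2.03e5 N/C

By spherical symmetry E is radial; choose a Gaussian sphere of radius r = 41 cm (r < R).
For a uniform sphere the enclosed fraction is (r/R)³, so Q_enc = (-6.44 μC)(0.41/0.489)³ = -3.796×10^-6 C.
By Gauss's law, ∮E·dA = E·4πr² = Q_enc/ε₀.
E = |Q_enc|/(4πε₀r²) = (3.796×10^-6)/(4π·8.85×10^-12·(0.41)²) = 2.03×10^5 N/C.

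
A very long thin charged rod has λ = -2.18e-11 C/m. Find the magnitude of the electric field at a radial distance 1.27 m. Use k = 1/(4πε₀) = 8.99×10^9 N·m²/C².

E = 0.309 N/C

Choose a coaxial cylinder of radius r = 1.27 m (arbitrary length L) as the Gaussian surface.
Q_enc = λL, so λ_enc = -2.18e-11 C/m.
Applying ∮E·dA = Q_enc/ε₀ with the end caps contributing no flux:
E = 2k|λ_enc|/r = 2(8.99×10^9)(2.18×10^-11)/(1.27) = 0.309 N/C.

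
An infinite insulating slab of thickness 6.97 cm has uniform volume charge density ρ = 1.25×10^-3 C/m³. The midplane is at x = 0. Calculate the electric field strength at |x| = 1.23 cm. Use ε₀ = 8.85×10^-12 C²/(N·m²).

By symmetry E is perpendicular to the slab. A Gaussian pillbox from −1.23 cm to +1.23 cm (face area A) lies entirely within the slab.
Q_enc = ρ·(2x)·A and flux = 2EA, so 2EA = 2ρxA/ε₀ ⇒ E = |ρ|x/ε₀.
E = (1.25e-3)(0.0123)/(8.85×10^-12) = 1.74×10^6 N/C.

1.74e6 V/m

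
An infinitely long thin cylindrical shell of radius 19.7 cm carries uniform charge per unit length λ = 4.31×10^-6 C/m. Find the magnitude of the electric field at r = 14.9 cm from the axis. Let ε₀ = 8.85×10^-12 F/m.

Coaxial Gaussian cylinder, radius r = 14.9 cm, length L (r < 19.7 cm, inside the shell).
No charge is enclosed, so Gauss's law gives E·2πrL = 0 ⇒ E = 0.

|E| = 0 N/C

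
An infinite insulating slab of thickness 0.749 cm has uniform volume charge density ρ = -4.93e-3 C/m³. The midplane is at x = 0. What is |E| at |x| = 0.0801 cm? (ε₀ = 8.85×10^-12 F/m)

By symmetry E is perpendicular to the slab. A Gaussian pillbox from −0.0801 cm to +0.0801 cm (face area A) lies entirely within the slab.
Q_enc = ρ·(2x)·A and flux = 2EA, so 2EA = 2ρxA/ε₀ ⇒ E = |ρ|x/ε₀.
E = (4.93e-3)(0.000801)/(8.85×10^-12) = 4.46×10^5 N/C.

|E| = 4.46e5 N/C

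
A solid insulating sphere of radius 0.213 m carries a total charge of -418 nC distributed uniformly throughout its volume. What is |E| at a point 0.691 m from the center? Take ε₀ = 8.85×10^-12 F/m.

E ≈ 7.87e3 V/m

Use a concentric Gaussian sphere at r = 0.691 m (r > R, so the entire charge is enclosed).
Q_enc = -418 nC = -4.18×10^-7 C.
Gauss's law: E·4πr² = Q_enc/ε₀.
E = |Q_enc|/(4πε₀r²) = (4.18×10^-7)/(4π·8.85×10^-12·(0.691)²) = 7.87×10^3 N/C.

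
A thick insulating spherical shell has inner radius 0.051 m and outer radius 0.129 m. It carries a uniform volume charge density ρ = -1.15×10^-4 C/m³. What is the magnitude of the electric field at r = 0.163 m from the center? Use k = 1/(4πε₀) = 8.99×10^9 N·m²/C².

Use a concentric Gaussian sphere at r = 0.163 m (r > 0.129 m, enclosing the whole shell).
Q_enc = ρ·(4π/3)(b³ − a³) = (-1.15×10^-4)·(4π/3)·((0.129)³ − (0.051)³) = -9.702e-7 C.
Gauss's law: E·4πr² = Q_enc/ε₀.
E = k|Q_enc|/r² = (8.99×10^9)(9.702e-7)/(0.163)² = 3.28×10^5 N/C.

|E| = 3.28e5 V/m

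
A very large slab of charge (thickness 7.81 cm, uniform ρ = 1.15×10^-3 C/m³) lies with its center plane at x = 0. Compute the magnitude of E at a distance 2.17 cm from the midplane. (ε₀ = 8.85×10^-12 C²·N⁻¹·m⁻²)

By symmetry E is perpendicular to the slab. A Gaussian pillbox from −2.17 cm to +2.17 cm (face area A) lies entirely within the slab.
Q_enc = ρ·(2x)·A and flux = 2EA, so 2EA = 2ρxA/ε₀ ⇒ E = |ρ|x/ε₀.
E = (1.15×10^-3)(0.0217)/(8.85×10^-12) = 2.82e6 N/C.

E ≈ 2.82×10^6 V/m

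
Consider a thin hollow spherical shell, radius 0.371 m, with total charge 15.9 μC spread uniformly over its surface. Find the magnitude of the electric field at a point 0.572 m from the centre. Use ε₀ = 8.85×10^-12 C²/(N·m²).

|E| ≈ 4.37×10^5 N/C

Take a concentric spherical Gaussian surface of radius r = 0.572 m (r > 0.371 m).
The entire shell is enclosed: Q_enc = 1.59e-5 C.
Applying ∮E·dA = Q_enc/ε₀ with Φ = E(4πr²):
E = |Q_enc|/(4πε₀r²) = (1.59×10^-5)/(4π·8.85×10^-12·(0.572)²) = 4.37e5 N/C.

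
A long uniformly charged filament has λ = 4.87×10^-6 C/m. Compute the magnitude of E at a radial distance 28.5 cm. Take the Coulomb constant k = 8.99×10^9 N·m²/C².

Take a coaxial cylindrical Gaussian surface of radius r = 28.5 cm and length L.
Q_enc = λL, so λ_enc = 4.87e-6 C/m.
Applying ∮E·dA = Q_enc/ε₀ with the end caps contributing no flux:
E = 2k|λ_enc|/r = 2(8.99×10^9)(4.87×10^-6)/(0.285) = 3.07×10^5 N/C.

E ≈ 3.07e5 N/C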